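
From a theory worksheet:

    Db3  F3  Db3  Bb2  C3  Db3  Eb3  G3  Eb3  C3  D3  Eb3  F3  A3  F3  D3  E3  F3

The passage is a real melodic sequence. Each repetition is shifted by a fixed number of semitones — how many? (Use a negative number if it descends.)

With a 6-note motive the entries are Db3, Eb3, F3, each up a 2nd from the previous.
Db3→Eb3 is 51 − 49 = 2 semitones.

2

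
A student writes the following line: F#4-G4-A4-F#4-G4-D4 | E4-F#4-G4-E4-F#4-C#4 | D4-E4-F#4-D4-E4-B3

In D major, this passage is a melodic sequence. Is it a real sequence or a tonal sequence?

Every note is diatonic to D major.
Cell 1 has +1 semitones from note 1 to 2, but cell 2 has +2 — the interval quality changes while the contour stays the same, which is the hallmark of a tonal sequence.

tonal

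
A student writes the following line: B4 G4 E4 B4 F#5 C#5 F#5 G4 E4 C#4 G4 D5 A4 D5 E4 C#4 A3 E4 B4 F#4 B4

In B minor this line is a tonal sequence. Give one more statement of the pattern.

With a 7-note motive the entries are B4, G4, E4, each down a 3rd from the previous.
So cell 4 is C#4 A3 F#3 C#4 G4 D4 G4.

C#4 A3 F#3 C#4 G4 D4 G4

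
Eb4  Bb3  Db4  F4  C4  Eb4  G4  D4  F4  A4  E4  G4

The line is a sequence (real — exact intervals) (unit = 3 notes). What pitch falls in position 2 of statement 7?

A#4

Grouping in 3s, the 2nd note of each cell is Bb3, C4, D4, E4.
Carrying that up a 2nd forward: F#4 → G#4 → A#4.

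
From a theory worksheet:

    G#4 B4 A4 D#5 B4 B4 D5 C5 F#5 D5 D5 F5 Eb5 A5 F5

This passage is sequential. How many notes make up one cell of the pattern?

5

There are 15 notes; a 5-note unit gives 3 cells:
G#4 B4 A4 D#5 B4 | B4 D5 C5 F#5 D5 | D5 F5 Eb5 A5 F5
Every group is a transposition up a 3rd of the one before; no shorter unit works.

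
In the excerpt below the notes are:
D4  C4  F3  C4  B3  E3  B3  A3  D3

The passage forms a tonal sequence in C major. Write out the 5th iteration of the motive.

G3 F3 B2

Unit = 3 notes; the statements start on D4, C4, B3, moving down a 2nd each time.
Continuing the starts: A3 → G3.
From G3 the diatonic shape gives G3 F3 B2.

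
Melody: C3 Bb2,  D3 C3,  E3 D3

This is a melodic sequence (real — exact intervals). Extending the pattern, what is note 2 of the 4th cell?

E3

With 2-note cells, note 2 of each statement runs Bb2, C3, D3.
From D3, up a 2nd gives E3.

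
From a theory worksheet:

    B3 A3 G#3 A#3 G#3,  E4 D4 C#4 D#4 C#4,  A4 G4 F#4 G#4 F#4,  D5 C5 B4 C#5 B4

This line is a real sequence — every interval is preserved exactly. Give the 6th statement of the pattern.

C6 Bb5 A5 B5 A5

The 5-note cells begin on B3, E4, A4, D5 — each up a 4th from the last.
Continuing the starts: G5 → C6.
From C6 the exact shape gives C6 Bb5 A5 B5 A5.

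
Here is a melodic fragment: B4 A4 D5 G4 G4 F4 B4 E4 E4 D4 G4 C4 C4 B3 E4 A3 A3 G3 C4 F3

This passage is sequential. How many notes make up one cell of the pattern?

4

Try groups of 4 (5 cells in 20 notes):
B4 A4 D5 G4 | G4 F4 B4 E4 | E4 D4 G4 C4 | C4 B3 E4 A3 | A3 G3 C4 F3
Each cell is the previous one down a 3rd — so the unit is 4 notes.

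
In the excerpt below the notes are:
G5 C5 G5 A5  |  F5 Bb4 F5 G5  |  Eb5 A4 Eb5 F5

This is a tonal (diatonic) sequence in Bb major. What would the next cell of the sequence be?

With a 4-note motive the entries are G5, F5, Eb5, each down a 2nd from the previous.
Statement 4 starts on D5 and keeps the same diatonic contour: D5 G4 D5 Eb5.

D5 G4 D5 Eb5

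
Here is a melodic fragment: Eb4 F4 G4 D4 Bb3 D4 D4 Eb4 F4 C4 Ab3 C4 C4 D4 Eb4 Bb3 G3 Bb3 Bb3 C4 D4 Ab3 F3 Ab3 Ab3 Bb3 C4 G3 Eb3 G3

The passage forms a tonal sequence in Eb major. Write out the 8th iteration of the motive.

Taking 6-note groups, the heads are Eb4, D4, C4, Bb3, Ab3: the pattern moves down a 2nd.
Carrying on: G3 → F3 → Eb3.
Statement 8 starts on Eb3 and keeps the same diatonic contour: Eb3 F3 G3 D3 Bb2 D3.

Eb3 F3 G3 D3 Bb2 D3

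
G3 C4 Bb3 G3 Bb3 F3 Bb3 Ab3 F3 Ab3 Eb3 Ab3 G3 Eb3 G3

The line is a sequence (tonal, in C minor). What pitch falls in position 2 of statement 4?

With 5-note cells, note 2 of each statement runs C4, Bb3, Ab3.
One more down a 2nd gives G3.

G3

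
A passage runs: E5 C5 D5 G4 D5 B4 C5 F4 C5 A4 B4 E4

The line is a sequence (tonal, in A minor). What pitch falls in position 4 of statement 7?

With 4-note cells, note 4 of each statement runs G4, F4, E4.
Each moves down a 2nd. Continuing: D4 → C4 → B3 → A3.

A3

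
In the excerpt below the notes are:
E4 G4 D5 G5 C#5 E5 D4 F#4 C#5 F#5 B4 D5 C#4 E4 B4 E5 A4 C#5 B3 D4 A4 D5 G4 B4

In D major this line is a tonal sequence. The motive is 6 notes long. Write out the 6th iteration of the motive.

G3 B3 F#4 B4 E4 G4

The 6-note cells begin on E4, D4, C#4, B3 — each down a 2nd from the last.
Extending down a 2nd: A3 → G3.
So cell 6 is G3 B3 F#4 B4 E4 G4.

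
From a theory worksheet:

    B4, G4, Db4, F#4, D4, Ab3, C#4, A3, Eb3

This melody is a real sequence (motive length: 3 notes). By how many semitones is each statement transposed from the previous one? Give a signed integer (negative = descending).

-5

Unit = 3 notes; the statements start on B4, F#4, C#4, moving down a 4th each time.
B4 to F#4 spans -5 semitones.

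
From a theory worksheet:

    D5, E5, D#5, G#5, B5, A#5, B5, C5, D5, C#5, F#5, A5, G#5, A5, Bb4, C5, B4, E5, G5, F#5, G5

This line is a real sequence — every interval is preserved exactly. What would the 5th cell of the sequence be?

Gb4 Ab4 G4 C5 Eb5 D5 Eb5

Unit = 7 notes; the statements start on D5, C5, Bb4, moving down a 2nd each time.
Continuing the starts: Ab4 → Gb4.
From Gb4 the exact shape gives Gb4 Ab4 G4 C5 Eb5 D5 Eb5.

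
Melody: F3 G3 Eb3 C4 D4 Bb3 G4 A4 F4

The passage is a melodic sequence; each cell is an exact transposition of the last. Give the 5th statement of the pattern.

Unit = 3 notes; the statements start on F3, C4, G4, moving up a 5th each time.
Continuing the starts: D5 → A5.
From A5 the exact shape gives A5 B5 G5.

A5 B5 G5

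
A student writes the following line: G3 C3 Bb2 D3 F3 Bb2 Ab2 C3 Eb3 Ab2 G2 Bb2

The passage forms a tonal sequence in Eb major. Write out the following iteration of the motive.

D3 G2 F2 Ab2

The 4-note cells begin on G3, F3, Eb3 — each down a 2nd from the last.
So cell 4 is D3 G2 F2 Ab2.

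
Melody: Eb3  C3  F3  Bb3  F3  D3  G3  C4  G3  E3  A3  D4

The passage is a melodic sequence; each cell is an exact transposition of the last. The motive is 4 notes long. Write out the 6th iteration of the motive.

C#4 A#3 D#4 G#4

With a 4-note motive the entries are Eb3, F3, G3, each up a 2nd from the previous.
Continuing the starts: A3 → B3 → C#4.
So cell 6 is C#4 A#3 D#4 G#4.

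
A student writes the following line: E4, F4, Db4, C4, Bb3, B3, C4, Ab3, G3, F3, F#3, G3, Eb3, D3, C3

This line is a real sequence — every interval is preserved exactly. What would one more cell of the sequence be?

C#3 D3 Bb2 A2 G2

The 5-note cells begin on E4, B3, F#3 — each down a 4th from the last.
Statement 4 starts on C#3 and keeps the same exact contour: C#3 D3 Bb2 A2 G2.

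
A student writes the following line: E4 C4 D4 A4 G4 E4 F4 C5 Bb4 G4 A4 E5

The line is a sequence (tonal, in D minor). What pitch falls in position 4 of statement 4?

G5

Grouping in 4s, the 4th note of each cell is A4, C5, E5.
Each moves up a 3rd; the next is G5.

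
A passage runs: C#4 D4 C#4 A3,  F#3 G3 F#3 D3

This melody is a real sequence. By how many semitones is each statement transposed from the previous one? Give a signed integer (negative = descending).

-7

Taking 4-note groups, the heads are C#4, F#3: the pattern moves down a 5th.
C#4 to F#3 spans -7 semitones.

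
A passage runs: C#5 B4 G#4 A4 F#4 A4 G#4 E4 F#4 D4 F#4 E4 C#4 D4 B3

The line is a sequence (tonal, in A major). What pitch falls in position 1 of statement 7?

E3

The unit is 5 notes. Position-1 pitches of the 3 shown cells: C#5, A4, F#4.
Each moves down a 3rd. Continuing: D4 → B3 → G#3 → E3.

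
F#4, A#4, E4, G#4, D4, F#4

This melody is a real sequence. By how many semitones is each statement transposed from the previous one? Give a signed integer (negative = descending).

-2

With a 2-note motive the entries are F#4, E4, D4, each down a 2nd from the previous.
F#4 to E4 spans -2 semitones.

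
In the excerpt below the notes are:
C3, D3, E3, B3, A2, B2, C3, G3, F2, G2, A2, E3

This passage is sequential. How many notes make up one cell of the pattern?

4

12 notes total. Splitting into 3 groups of 4:
C3 D3 E3 B3 | A2 B2 C3 G3 | F2 G2 A2 E3
That's a consistent down a 3rd shift per cell, and no other grouping gives one.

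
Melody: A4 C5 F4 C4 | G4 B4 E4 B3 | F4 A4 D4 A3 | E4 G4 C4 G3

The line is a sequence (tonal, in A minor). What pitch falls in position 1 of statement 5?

The unit is 4 notes. Position-1 pitches of the 4 shown cells: A4, G4, F4, E4.
From E4, down a 2nd gives D4.

D4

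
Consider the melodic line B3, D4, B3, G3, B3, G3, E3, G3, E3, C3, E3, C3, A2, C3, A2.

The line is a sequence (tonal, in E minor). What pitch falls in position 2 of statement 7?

The unit is 3 notes. Position-2 pitches of the 5 shown cells: D4, B3, G3, E3, C3.
Carrying that down a 3rd forward: A2 → F#2.

F#2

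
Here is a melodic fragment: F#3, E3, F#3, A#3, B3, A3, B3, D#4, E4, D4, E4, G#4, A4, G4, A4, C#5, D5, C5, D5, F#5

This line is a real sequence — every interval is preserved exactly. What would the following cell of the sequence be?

The 4-note cells begin on F#3, B3, E4, A4, D5 — each up a 4th from the last.
From G5 the exact shape gives G5 F5 G5 B5.

G5 F5 G5 B5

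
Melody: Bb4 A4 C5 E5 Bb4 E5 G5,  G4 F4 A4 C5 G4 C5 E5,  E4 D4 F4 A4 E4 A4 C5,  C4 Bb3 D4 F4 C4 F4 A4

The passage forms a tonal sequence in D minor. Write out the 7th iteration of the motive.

D3 C3 E3 G3 D3 G3 Bb3

The 7-note cells begin on Bb4, G4, E4, C4 — each down a 3rd from the last.
Extending down a 3rd: A3 → F3 → D3.
From D3 the diatonic shape gives D3 C3 E3 G3 D3 G3 Bb3.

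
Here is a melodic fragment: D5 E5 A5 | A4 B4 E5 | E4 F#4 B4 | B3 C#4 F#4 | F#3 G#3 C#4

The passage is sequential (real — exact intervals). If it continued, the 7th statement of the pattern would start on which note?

With a 3-note motive the entries are D5, A4, E4, B3, F#3, each down a 4th from the previous.
Continuing: C#3 → G#2. Statement 7 starts on G#2.

G#2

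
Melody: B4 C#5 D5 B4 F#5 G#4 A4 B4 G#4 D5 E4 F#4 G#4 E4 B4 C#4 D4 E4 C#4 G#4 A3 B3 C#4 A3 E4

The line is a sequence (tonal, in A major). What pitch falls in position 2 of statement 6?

The unit is 5 notes. Position-2 pitches of the 5 shown cells: C#5, A4, F#4, D4, B3.
From B3, down a 3rd gives G#3.

G#3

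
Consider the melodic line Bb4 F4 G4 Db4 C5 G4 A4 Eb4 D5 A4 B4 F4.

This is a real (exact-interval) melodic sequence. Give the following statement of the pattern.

The 4-note cells begin on Bb4, C5, D5 — each up a 2nd from the last.
Statement 4 starts on E5 and keeps the same exact contour: E5 B4 C#5 G4.

E5 B4 C#5 G4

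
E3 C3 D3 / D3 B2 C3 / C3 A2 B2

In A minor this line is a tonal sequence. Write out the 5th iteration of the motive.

Unit = 3 notes; the statements start on E3, D3, C3, moving down a 2nd each time.
Continuing the starts: B2 → A2.
From A2 the diatonic shape gives A2 F2 G2.

A2 F2 G2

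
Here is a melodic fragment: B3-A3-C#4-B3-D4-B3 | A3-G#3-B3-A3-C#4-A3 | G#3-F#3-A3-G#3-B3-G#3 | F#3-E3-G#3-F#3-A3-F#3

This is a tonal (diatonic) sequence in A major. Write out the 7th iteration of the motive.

The 6-note cells begin on B3, A3, G#3, F#3 — each down a 2nd from the last.
Carrying on: E3 → D3 → C#3.
So cell 7 is C#3 B2 D3 C#3 E3 C#3.

C#3 B2 D3 C#3 E3 C#3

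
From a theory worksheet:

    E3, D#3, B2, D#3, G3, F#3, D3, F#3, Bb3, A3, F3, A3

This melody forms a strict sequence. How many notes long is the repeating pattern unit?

12 notes total. Splitting into 3 groups of 4:
E3 D#3 B2 D#3 | G3 F#3 D3 F#3 | Bb3 A3 F3 A3
Every group is a transposition up a 3rd of the one before; no shorter unit works.

4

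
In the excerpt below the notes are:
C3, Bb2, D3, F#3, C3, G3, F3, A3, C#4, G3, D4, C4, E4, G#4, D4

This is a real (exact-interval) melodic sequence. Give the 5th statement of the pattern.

Unit = 5 notes; the statements start on C3, G3, D4, moving up a 5th each time.
Carrying on: A4 → E5.
Statement 5 starts on E5 and keeps the same exact contour: E5 D5 F#5 A#5 E5.

E5 D5 F#5 A#5 E5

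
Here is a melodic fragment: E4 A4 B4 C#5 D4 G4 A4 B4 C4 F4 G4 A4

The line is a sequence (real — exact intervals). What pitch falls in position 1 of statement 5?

The unit is 4 notes. Position-1 pitches of the 3 shown cells: E4, D4, C4.
Extending down a 2nd: Bb3 → Ab3.

Ab3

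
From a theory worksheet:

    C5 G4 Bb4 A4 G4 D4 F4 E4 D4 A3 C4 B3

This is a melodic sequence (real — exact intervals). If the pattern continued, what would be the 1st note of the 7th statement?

With 4-note cells, note 1 of each statement runs C5, G4, D4.
Each moves down a 4th. Continuing: A3 → E3 → B2 → F#2.

F#2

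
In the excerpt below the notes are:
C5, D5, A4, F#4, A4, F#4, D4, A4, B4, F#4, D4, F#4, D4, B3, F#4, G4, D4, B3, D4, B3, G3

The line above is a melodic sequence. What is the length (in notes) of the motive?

7

Try groups of 7 (3 cells in 21 notes):
C5 D5 A4 F#4 A4 F#4 D4 | A4 B4 F#4 D4 F#4 D4 B3 | F#4 G4 D4 B3 D4 B3 G3
That's a consistent down a 3rd shift per cell, and no other grouping gives one.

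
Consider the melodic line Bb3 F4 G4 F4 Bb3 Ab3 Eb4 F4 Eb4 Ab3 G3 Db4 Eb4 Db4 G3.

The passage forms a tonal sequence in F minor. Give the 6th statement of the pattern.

Db3 Ab3 Bb3 Ab3 Db3

The 5-note cells begin on Bb3, Ab3, G3 — each down a 2nd from the last.
Continuing the starts: F3 → Eb3 → Db3.
So cell 6 is Db3 Ab3 Bb3 Ab3 Db3.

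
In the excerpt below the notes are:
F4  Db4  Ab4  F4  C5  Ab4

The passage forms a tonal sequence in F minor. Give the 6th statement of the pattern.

Bb5 G5

Unit = 2 notes; the statements start on F4, Ab4, C5, moving up a 3rd each time.
Extending up a 3rd: Eb5 → G5 → Bb5.
From Bb5 the diatonic shape gives Bb5 G5.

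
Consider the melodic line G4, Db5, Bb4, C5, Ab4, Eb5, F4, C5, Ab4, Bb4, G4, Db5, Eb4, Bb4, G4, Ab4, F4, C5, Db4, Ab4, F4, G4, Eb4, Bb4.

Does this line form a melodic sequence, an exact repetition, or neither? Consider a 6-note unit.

Each 6-note cell is the previous one transposed down a 2nd.

sequence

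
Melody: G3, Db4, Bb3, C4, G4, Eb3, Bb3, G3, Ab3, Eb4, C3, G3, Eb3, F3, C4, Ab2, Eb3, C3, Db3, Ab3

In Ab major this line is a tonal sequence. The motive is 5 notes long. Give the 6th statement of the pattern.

Db2 Ab2 F2 G2 Db3

Taking 5-note groups, the heads are G3, Eb3, C3, Ab2: the pattern moves down a 3rd.
Carrying on: F2 → Db2.
From Db2 the diatonic shape gives Db2 Ab2 F2 G2 Db3.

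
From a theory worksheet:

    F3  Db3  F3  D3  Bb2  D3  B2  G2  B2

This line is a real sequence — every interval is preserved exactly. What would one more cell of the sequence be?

With a 3-note motive the entries are F3, D3, B2, each down a 3rd from the previous.
Statement 4 starts on G#2 and keeps the same exact contour: G#2 E2 G#2.

G#2 E2 G#2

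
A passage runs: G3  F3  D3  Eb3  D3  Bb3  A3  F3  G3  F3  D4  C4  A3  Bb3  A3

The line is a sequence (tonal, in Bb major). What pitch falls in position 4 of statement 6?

With 5-note cells, note 4 of each statement runs Eb3, G3, Bb3.
Each moves up a 3rd. Continuing: D4 → F4 → A4.

A4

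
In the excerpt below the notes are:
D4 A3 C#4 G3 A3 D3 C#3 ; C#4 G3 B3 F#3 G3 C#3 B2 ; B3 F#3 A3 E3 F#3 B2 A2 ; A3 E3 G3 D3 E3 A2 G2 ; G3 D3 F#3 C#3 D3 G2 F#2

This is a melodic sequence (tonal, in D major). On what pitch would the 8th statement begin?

D3

The 7-note cells begin on D4, C#4, B3, A3, G3 — each down a 2nd from the last.
Extending the heads down a 2nd: F#3 → E3 → D3.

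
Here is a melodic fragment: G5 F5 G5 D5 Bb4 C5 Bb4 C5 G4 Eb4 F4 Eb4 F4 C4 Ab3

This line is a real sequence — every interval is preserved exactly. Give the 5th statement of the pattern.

Eb3 Db3 Eb3 Bb2 Gb2

The 5-note cells begin on G5, C5, F4 — each down a 5th from the last.
Carrying on: Bb3 → Eb3.
Statement 5 starts on Eb3 and keeps the same exact contour: Eb3 Db3 Eb3 Bb2 Gb2.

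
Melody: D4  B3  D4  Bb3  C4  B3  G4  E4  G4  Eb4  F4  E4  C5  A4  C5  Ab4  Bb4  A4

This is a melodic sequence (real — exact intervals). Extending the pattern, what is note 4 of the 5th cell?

Gb5

With 6-note cells, note 4 of each statement runs Bb3, Eb4, Ab4.
Extending up a 4th: Db5 → Gb5.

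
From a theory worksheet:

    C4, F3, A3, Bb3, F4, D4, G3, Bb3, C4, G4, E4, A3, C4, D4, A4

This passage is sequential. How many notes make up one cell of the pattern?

5

There are 15 notes; a 5-note unit gives 3 cells:
C4 F3 A3 Bb3 F4 | D4 G3 Bb3 C4 G4 | E4 A3 C4 D4 A4
Each cell is the previous one up a 2nd — so the unit is 5 notes.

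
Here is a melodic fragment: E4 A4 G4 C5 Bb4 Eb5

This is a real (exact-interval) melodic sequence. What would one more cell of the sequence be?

Unit = 2 notes; the statements start on E4, G4, Bb4, moving up a 3rd each time.
Statement 4 starts on Db5 and keeps the same exact contour: Db5 Gb5.

Db5 Gb5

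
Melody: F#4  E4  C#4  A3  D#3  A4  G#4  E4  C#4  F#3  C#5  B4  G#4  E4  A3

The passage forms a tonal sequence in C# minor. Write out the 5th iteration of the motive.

Unit = 5 notes; the statements start on F#4, A4, C#5, moving up a 3rd each time.
Extending up a 3rd: E5 → G#5.
So cell 5 is G#5 F#5 D#5 B4 E4.

G#5 F#5 D#5 B4 E4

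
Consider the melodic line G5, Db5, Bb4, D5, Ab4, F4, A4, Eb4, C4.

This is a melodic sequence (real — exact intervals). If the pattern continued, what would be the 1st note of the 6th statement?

The unit is 3 notes. Position-1 pitches of the 3 shown cells: G5, D5, A4.
Extending down a 4th: E4 → B3 → F#3.

F#3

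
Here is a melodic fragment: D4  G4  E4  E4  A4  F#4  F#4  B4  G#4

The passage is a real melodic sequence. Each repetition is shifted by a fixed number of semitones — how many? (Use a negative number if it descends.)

2

With a 3-note motive the entries are D4, E4, F#4, each up a 2nd from the previous.
Counting half-steps from D4 to E4: 2.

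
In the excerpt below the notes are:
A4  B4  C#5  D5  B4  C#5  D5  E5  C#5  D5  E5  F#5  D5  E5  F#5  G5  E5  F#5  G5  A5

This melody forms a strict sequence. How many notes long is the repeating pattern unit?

Try groups of 4 (5 cells in 20 notes):
A4 B4 C#5 D5 | B4 C#5 D5 E5 | C#5 D5 E5 F#5 | D5 E5 F#5 G5 | E5 F#5 G5 A5
Each cell is the previous one up a 2nd — so the unit is 4 notes.

4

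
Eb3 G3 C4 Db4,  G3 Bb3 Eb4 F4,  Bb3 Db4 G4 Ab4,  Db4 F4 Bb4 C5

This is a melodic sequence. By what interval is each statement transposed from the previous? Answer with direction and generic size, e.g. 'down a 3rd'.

With a 4-note motive the entries are Eb3, G3, Bb3, Db4, each up a 3rd from the previous.
From Eb3 to G3: up a 3rd.

up a 3rd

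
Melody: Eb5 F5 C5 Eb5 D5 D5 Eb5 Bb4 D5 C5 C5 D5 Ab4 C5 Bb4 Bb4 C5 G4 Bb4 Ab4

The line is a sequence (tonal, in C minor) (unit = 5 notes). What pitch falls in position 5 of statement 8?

D4

Grouping in 5s, the 5th note of each cell is D5, C5, Bb4, Ab4.
Extending down a 2nd: G4 → F4 → Eb4 → D4.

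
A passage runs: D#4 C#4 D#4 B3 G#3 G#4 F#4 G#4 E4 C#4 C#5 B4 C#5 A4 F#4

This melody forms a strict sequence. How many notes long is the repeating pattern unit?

There are 15 notes; a 5-note unit gives 3 cells:
D#4 C#4 D#4 B3 G#3 | G#4 F#4 G#4 E4 C#4 | C#5 B4 C#5 A4 F#4
Each cell is the previous one up a 4th — so the unit is 5 notes.

5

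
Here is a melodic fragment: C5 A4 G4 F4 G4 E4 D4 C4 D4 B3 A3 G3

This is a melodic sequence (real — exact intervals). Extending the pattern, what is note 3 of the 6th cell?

F#2

With 4-note cells, note 3 of each statement runs G4, D4, A3.
Extending down a 4th: E3 → B2 → F#2.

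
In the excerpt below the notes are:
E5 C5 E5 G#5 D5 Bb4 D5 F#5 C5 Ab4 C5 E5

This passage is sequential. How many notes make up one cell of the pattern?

There are 12 notes; a 4-note unit gives 3 cells:
E5 C5 E5 G#5 | D5 Bb4 D5 F#5 | C5 Ab4 C5 E5
That's a consistent down a 2nd shift per cell, and no other grouping gives one.

4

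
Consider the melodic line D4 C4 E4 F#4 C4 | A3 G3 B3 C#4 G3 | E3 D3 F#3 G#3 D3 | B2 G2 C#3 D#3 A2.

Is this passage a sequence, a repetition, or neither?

neither

Note 2 of cell 4 is G2; if this were a sequence it would be A2. No unit length gives a consistent transposition pattern.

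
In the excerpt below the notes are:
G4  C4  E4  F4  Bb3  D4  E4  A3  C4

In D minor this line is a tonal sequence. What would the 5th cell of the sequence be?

C4 F3 A3

Taking 3-note groups, the heads are G4, F4, E4: the pattern moves down a 2nd.
Extending down a 2nd: D4 → C4.
From C4 the diatonic shape gives C4 F3 A3.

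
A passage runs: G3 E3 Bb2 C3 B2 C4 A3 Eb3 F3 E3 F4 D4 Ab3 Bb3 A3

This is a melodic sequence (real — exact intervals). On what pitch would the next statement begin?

With a 5-note motive the entries are G3, C4, F4, each up a 4th from the previous.
The next head, up a 4th from F4, is Bb4.

Bb4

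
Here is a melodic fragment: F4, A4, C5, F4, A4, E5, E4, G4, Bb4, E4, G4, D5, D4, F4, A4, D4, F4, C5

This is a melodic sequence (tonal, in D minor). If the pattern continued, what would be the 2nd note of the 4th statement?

E4

The unit is 6 notes. Position-2 pitches of the 3 shown cells: A4, G4, F4.
Each moves down a 2nd; the next is E4.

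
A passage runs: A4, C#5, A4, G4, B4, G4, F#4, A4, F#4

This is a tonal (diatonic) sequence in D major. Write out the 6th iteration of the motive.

Taking 3-note groups, the heads are A4, G4, F#4: the pattern moves down a 2nd.
Extending down a 2nd: E4 → D4 → C#4.
From C#4 the diatonic shape gives C#4 E4 C#4.

C#4 E4 C#4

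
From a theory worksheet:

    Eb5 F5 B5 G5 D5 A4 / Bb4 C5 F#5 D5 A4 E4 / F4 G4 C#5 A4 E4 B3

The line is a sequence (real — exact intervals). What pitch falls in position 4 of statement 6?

F#3

The unit is 6 notes. Position-4 pitches of the 3 shown cells: G5, D5, A4.
Extending down a 4th: E4 → B3 → F#3.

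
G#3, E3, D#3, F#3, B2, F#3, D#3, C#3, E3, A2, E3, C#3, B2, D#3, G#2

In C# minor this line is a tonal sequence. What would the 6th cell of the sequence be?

Taking 5-note groups, the heads are G#3, F#3, E3: the pattern moves down a 2nd.
Continuing the starts: D#3 → C#3 → B2.
So cell 6 is B2 G#2 F#2 A2 D#2.

B2 G#2 F#2 A2 D#2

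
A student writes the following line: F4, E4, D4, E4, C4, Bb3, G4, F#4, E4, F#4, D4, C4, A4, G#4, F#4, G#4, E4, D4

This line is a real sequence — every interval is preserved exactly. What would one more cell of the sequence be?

Unit = 6 notes; the statements start on F4, G4, A4, moving up a 2nd each time.
So cell 4 is B4 A#4 G#4 A#4 F#4 E4.

B4 A#4 G#4 A#4 F#4 E4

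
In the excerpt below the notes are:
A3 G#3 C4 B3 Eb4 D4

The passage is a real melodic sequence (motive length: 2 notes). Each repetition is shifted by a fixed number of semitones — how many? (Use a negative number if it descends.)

The 2-note cells begin on A3, C4, Eb4 — each up a 3rd from the last.
A3→C4 is 60 − 57 = 3 semitones.

3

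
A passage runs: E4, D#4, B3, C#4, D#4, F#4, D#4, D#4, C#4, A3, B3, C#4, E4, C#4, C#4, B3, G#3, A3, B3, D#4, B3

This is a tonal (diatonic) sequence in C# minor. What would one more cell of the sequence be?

Unit = 7 notes; the statements start on E4, D#4, C#4, moving down a 2nd each time.
Statement 4 starts on B3 and keeps the same diatonic contour: B3 A3 F#3 G#3 A3 C#4 A3.

B3 A3 F#3 G#3 A3 C#4 A3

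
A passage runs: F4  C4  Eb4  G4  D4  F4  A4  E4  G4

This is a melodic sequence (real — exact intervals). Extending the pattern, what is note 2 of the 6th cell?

A#4

The unit is 3 notes. Position-2 pitches of the 3 shown cells: C4, D4, E4.
Extending up a 2nd: F#4 → G#4 → A#4.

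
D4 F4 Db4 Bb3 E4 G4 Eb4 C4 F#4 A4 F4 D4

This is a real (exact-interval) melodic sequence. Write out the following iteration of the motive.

With a 4-note motive the entries are D4, E4, F#4, each up a 2nd from the previous.
From G#4 the exact shape gives G#4 B4 G4 E4.

G#4 B4 G4 E4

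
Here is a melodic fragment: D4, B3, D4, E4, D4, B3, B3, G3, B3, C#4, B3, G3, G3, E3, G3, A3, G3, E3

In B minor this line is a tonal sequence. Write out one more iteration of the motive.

E3 C#3 E3 F#3 E3 C#3

Taking 6-note groups, the heads are D4, B3, G3: the pattern moves down a 3rd.
So cell 4 is E3 C#3 E3 F#3 E3 C#3.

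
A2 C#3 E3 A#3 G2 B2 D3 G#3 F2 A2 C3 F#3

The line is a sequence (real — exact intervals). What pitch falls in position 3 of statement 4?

Bb2

Grouping in 4s, the 3rd note of each cell is E3, D3, C3.
Each moves down a 2nd; the next is Bb2.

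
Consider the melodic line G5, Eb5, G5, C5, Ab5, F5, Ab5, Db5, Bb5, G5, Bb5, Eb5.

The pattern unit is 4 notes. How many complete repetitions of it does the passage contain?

12 notes in groups of 4 gives 12/4 = 3 statements.
Starts: G5, Ab5, Bb5 — each up a 2nd.

3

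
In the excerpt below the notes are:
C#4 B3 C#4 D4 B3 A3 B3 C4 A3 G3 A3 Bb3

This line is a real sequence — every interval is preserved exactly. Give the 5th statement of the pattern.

F3 Eb3 F3 Gb3

Taking 4-note groups, the heads are C#4, B3, A3: the pattern moves down a 2nd.
Continuing the starts: G3 → F3.
So cell 5 is F3 Eb3 F3 Gb3.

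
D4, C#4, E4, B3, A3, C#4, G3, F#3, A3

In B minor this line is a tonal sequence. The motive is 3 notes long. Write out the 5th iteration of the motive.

C#3 B2 D3

The 3-note cells begin on D4, B3, G3 — each down a 3rd from the last.
Continuing the starts: E3 → C#3.
From C#3 the diatonic shape gives C#3 B2 D3.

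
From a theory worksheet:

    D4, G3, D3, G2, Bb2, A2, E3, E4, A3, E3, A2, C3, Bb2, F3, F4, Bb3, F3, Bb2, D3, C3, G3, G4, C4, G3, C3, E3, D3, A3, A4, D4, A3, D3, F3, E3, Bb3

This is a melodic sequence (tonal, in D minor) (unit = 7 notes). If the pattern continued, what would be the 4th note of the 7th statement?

F3

The unit is 7 notes. Position-4 pitches of the 5 shown cells: G2, A2, Bb2, C3, D3.
Extending up a 2nd: E3 → F3.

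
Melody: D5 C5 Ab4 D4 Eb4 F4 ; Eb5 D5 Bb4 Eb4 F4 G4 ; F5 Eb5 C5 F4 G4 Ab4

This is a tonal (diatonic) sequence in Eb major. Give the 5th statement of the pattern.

The 6-note cells begin on D5, Eb5, F5 — each up a 2nd from the last.
Continuing the starts: G5 → Ab5.
Statement 5 starts on Ab5 and keeps the same diatonic contour: Ab5 G5 Eb5 Ab4 Bb4 C5.

Ab5 G5 Eb5 Ab4 Bb4 C5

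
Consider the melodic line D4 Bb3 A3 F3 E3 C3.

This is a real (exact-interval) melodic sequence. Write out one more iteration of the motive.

B2 G2

The 2-note cells begin on D4, A3, E3 — each down a 4th from the last.
Statement 4 starts on B2 and keeps the same exact contour: B2 G2.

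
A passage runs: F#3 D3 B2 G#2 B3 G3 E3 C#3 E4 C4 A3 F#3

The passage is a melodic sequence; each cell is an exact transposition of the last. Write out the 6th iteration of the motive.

The 4-note cells begin on F#3, B3, E4 — each up a 4th from the last.
Extending up a 4th: A4 → D5 → G5.
From G5 the exact shape gives G5 Eb5 C5 A4.

G5 Eb5 C5 A4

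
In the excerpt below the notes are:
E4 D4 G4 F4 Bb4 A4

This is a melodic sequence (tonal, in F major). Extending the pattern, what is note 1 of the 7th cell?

C6

With 2-note cells, note 1 of each statement runs E4, G4, Bb4.
Carrying that up a 3rd forward: D5 → F5 → A5 → C6.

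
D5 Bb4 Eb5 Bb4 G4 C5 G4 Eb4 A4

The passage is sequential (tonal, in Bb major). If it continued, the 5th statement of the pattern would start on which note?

C4

The 3-note cells begin on D5, Bb4, G4 — each down a 3rd from the last.
Continuing: Eb4 → C4. Statement 5 starts on C4.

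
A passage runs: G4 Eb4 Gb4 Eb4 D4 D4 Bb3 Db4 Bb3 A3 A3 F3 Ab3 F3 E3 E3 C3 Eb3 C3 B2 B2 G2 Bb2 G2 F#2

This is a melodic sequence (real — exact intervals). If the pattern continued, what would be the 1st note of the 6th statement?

With 5-note cells, note 1 of each statement runs G4, D4, A3, E3, B2.
One more down a 4th gives F#2.

F#2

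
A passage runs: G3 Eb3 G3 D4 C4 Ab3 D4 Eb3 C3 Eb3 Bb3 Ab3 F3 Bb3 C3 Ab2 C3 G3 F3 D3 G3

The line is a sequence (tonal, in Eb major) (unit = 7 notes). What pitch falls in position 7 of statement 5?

C3

With 7-note cells, note 7 of each statement runs D4, Bb3, G3.
Each moves down a 3rd. Continuing: Eb3 → C3.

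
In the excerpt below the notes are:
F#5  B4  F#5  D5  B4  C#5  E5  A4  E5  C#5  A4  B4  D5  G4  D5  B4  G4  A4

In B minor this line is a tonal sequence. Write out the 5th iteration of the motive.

B4 E4 B4 G4 E4 F#4

The 6-note cells begin on F#5, E5, D5 — each down a 2nd from the last.
Extending down a 2nd: C#5 → B4.
So cell 5 is B4 E4 B4 G4 E4 F#4.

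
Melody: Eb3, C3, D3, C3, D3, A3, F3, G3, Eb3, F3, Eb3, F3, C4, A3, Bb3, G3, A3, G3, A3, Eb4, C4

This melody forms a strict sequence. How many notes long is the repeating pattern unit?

7

There are 21 notes; a 7-note unit gives 3 cells:
Eb3 C3 D3 C3 D3 A3 F3 | G3 Eb3 F3 Eb3 F3 C4 A3 | Bb3 G3 A3 G3 A3 Eb4 C4
Each cell is the previous one up a 3rd — so the unit is 7 notes.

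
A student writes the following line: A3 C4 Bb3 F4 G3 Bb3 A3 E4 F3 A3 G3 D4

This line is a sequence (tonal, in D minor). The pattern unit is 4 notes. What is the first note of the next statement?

E3

The 4-note cells begin on A3, G3, F3 — each down a 2nd from the last.
The next head, down a 2nd from F3, is E3.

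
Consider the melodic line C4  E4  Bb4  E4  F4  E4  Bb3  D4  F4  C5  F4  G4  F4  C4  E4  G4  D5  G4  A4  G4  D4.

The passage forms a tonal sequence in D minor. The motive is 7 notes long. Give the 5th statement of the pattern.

Unit = 7 notes; the statements start on C4, D4, E4, moving up a 2nd each time.
Extending up a 2nd: F4 → G4.
So cell 5 is G4 Bb4 F5 Bb4 C5 Bb4 F4.

G4 Bb4 F5 Bb4 C5 Bb4 F4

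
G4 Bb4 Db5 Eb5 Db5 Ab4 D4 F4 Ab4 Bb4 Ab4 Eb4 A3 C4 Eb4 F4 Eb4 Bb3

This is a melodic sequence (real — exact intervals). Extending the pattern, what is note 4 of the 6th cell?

D3

With 6-note cells, note 4 of each statement runs Eb5, Bb4, F4.
Extending down a 4th: C4 → G3 → D3.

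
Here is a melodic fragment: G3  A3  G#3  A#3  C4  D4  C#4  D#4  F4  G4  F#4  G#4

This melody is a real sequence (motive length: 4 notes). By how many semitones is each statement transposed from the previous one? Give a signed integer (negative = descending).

5

Unit = 4 notes; the statements start on G3, C4, F4, moving up a 4th each time.
G3→C4 is 60 − 55 = 5 semitones.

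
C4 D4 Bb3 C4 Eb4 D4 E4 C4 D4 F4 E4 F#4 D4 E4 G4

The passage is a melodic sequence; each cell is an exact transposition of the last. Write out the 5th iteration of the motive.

Taking 5-note groups, the heads are C4, D4, E4: the pattern moves up a 2nd.
Extending up a 2nd: F#4 → G#4.
Statement 5 starts on G#4 and keeps the same exact contour: G#4 A#4 F#4 G#4 B4.

G#4 A#4 F#4 G#4 B4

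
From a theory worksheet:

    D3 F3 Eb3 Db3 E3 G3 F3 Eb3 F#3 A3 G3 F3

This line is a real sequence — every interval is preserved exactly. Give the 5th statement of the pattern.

Unit = 4 notes; the statements start on D3, E3, F#3, moving up a 2nd each time.
Continuing the starts: G#3 → A#3.
So cell 5 is A#3 C#4 B3 A3.

A#3 C#4 B3 A3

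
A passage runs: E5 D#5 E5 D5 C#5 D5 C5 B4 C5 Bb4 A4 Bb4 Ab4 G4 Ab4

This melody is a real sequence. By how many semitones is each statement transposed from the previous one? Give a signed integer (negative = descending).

-2

With a 3-note motive the entries are E5, D5, C5, Bb4, Ab4, each down a 2nd from the previous.
E5 to D5 spans -2 semitones.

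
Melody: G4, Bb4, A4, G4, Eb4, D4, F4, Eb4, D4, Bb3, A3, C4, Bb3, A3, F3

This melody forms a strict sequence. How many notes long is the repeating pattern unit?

5

15 notes total. Splitting into 3 groups of 5:
G4 Bb4 A4 G4 Eb4 | D4 F4 Eb4 D4 Bb3 | A3 C4 Bb3 A3 F3
Every group is a transposition down a 4th of the one before; no shorter unit works.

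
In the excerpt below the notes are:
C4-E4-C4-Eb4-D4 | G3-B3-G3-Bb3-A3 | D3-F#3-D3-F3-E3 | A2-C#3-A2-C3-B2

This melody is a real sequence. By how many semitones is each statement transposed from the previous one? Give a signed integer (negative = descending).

-5

Taking 5-note groups, the heads are C4, G3, D3, A2: the pattern moves down a 4th.
C4 to G3 spans -5 semitones.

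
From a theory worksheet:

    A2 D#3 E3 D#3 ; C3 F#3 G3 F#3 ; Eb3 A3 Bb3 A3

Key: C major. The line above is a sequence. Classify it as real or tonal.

real

Each cell has the same semitone pattern (6, 1, -1) — intervals are preserved exactly.
And D#3 lies outside C major, so the sequence is real rather than tonal.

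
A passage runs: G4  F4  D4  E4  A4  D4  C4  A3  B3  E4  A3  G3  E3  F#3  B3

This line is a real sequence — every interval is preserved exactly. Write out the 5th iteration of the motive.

Unit = 5 notes; the statements start on G4, D4, A3, moving down a 4th each time.
Carrying on: E3 → B2.
From B2 the exact shape gives B2 A2 F#2 G#2 C#3.

B2 A2 F#2 G#2 C#3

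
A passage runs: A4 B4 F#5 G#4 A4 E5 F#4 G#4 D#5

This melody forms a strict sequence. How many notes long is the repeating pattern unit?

9 notes total. Splitting into 3 groups of 3:
A4 B4 F#5 | G#4 A4 E5 | F#4 G#4 D#5
That's a consistent down a 2nd shift per cell, and no other grouping gives one.

3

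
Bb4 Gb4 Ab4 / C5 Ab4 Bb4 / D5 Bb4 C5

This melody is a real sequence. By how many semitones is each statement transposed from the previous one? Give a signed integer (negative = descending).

With a 3-note motive the entries are Bb4, C5, D5, each up a 2nd from the previous.
Counting half-steps from Bb4 to C5: 2.

2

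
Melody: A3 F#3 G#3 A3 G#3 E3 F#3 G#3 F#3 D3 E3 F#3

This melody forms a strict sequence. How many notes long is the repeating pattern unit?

4

12 notes total. Splitting into 3 groups of 4:
A3 F#3 G#3 A3 | G#3 E3 F#3 G#3 | F#3 D3 E3 F#3
Each cell is the previous one down a 2nd — so the unit is 4 notes.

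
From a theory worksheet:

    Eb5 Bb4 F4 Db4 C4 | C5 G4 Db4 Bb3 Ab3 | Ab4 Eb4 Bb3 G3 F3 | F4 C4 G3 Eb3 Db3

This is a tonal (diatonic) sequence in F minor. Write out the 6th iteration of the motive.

With a 5-note motive the entries are Eb5, C5, Ab4, F4, each down a 3rd from the previous.
Carrying on: Db4 → Bb3.
From Bb3 the diatonic shape gives Bb3 F3 C3 Ab2 G2.

Bb3 F3 C3 Ab2 G2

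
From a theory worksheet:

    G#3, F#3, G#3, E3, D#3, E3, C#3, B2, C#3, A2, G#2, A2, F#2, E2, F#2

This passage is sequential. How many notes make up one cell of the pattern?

There are 15 notes; a 3-note unit gives 5 cells:
G#3 F#3 G#3 | E3 D#3 E3 | C#3 B2 C#3 | A2 G#2 A2 | F#2 E2 F#2
Every group is a transposition down a 3rd of the one before; no shorter unit works.

3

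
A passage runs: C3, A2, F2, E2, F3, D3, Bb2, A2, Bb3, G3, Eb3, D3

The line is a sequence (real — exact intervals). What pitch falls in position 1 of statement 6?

Db5

The unit is 4 notes. Position-1 pitches of the 3 shown cells: C3, F3, Bb3.
Extending up a 4th: Eb4 → Ab4 → Db5.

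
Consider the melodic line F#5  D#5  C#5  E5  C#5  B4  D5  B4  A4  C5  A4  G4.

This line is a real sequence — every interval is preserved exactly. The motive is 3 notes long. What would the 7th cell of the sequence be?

Gb4 Eb4 Db4

With a 3-note motive the entries are F#5, E5, D5, C5, each down a 2nd from the previous.
Extending down a 2nd: Bb4 → Ab4 → Gb4.
Statement 7 starts on Gb4 and keeps the same exact contour: Gb4 Eb4 Db4.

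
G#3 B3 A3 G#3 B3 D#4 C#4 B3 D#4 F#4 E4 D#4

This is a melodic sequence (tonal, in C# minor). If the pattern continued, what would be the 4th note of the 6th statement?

Grouping in 4s, the 4th note of each cell is G#3, B3, D#4.
Extending up a 3rd: F#4 → A4 → C#5.

C#5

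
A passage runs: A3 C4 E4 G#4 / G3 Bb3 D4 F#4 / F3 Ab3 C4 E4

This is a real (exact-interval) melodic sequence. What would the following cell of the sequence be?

Taking 4-note groups, the heads are A3, G3, F3: the pattern moves down a 2nd.
From Eb3 the exact shape gives Eb3 Gb3 Bb3 D4.

Eb3 Gb3 Bb3 D4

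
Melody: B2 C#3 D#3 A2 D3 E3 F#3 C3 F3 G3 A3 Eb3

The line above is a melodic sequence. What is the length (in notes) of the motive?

Try groups of 4 (3 cells in 12 notes):
B2 C#3 D#3 A2 | D3 E3 F#3 C3 | F3 G3 A3 Eb3
Every group is a transposition up a 3rd of the one before; no shorter unit works.

4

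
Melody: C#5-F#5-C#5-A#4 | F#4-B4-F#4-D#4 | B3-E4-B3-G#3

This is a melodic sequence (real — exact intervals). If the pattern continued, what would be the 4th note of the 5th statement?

Grouping in 4s, the 4th note of each cell is A#4, D#4, G#3.
Each moves down a 5th. Continuing: C#3 → F#2.

F#2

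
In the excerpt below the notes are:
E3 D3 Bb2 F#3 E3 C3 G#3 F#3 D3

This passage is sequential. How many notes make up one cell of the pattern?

9 notes total. Splitting into 3 groups of 3:
E3 D3 Bb2 | F#3 E3 C3 | G#3 F#3 D3
Every group is a transposition up a 2nd of the one before; no shorter unit works.

3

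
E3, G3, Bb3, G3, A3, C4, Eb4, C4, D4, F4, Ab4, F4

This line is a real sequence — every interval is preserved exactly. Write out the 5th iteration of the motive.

C5 Eb5 Gb5 Eb5

Taking 4-note groups, the heads are E3, A3, D4: the pattern moves up a 4th.
Extending up a 4th: G4 → C5.
From C5 the exact shape gives C5 Eb5 Gb5 Eb5.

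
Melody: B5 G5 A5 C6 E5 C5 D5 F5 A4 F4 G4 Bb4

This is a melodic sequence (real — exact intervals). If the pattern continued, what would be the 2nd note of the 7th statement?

Db2

Grouping in 4s, the 2nd note of each cell is G5, C5, F4.
Carrying that down a 5th forward: Bb3 → Eb3 → Ab2 → Db2.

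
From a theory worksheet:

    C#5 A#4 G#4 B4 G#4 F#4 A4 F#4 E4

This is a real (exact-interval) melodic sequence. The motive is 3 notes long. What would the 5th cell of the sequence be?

F4 D4 C4

The 3-note cells begin on C#5, B4, A4 — each down a 2nd from the last.
Extending down a 2nd: G4 → F4.
So cell 5 is F4 D4 C4.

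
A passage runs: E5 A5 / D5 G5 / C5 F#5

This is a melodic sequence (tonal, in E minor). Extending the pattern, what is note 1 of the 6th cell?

G4

Grouping in 2s, the 1st note of each cell is E5, D5, C5.
Carrying that down a 2nd forward: B4 → A4 → G4.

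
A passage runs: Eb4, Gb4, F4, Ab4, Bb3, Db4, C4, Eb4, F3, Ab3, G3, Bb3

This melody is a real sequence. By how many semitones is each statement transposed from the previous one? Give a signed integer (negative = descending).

-5

Unit = 4 notes; the statements start on Eb4, Bb3, F3, moving down a 4th each time.
Eb4 to Bb3 spans -5 semitones.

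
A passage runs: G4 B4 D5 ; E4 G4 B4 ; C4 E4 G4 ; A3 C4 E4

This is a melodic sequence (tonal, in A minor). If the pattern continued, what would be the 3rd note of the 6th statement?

A3

The unit is 3 notes. Position-3 pitches of the 4 shown cells: D5, B4, G4, E4.
Extending down a 3rd: C4 → A3.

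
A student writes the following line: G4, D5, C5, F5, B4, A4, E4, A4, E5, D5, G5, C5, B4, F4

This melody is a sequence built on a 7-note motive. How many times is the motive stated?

2

14 notes in groups of 7 gives 14/7 = 2 statements.
Starts: G4, A4 — each up a 2nd.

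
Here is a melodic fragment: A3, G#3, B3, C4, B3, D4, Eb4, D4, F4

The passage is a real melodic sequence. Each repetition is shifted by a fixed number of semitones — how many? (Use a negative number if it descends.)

The 3-note cells begin on A3, C4, Eb4 — each up a 3rd from the last.
A3→C4 is 60 − 57 = 3 semitones.

3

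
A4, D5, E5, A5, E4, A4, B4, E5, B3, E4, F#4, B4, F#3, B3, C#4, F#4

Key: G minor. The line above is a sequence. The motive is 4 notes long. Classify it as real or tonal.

real

Each cell has the same semitone pattern (5, 2, 5) — intervals are preserved exactly.
And E5 lies outside G minor, so the sequence is real rather than tonal.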